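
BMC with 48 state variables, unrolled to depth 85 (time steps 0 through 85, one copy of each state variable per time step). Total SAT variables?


BMC unrolls to depth k, creating one copy of each state var for steps 0..k.
Step count = 85 + 1 = 86 (steps 0 through 85)
Vars per step = 48
Total = 48 * 86 = 4128

4128


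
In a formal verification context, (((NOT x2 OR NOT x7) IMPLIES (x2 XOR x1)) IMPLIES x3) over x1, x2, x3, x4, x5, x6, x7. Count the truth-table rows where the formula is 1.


Formula: (((NOT x2 OR NOT x7) IMPLIES (x2 XOR x1)) IMPLIES x3) over 7 vars (128 rows)
Evaluate each row (x1, x2, x3, x4, x5, x6, x7 as bits, MSB first):
  row 0 [0000000]: (((NOT 0 OR NOT 0) IMPLIES (0 XOR 0)) IMPLIES 0) -> 1
  row 1 [0000001]: (((NOT 0 OR NOT 1) IMPLIES (0 XOR 0)) IMPLIES 0) -> 1
  row 2 [0000010]: (((NOT 0 OR NOT 0) IMPLIES (0 XOR 0)) IMPLIES 0) -> 1
  row 3 [0000011]: (((NOT 0 OR NOT 1) IMPLIES (0 XOR 0)) IMPLIES 0) -> 1
  row 4 [0000100]: (((NOT 0 OR NOT 0) IMPLIES (0 XOR 0)) IMPLIES 0) -> 1
  (every remaining row is evaluated the same way; all 128 results are listed next)
Full result column, 8 rows per line (x1,x2,x3,x4 fixed per line; x5,x6,x7 runs 000..111 left to right):
  rows 0-7 [x1,x2,x3,x4=0000]: 11111111  (ones: 8)
  rows 8-15 [x1,x2,x3,x4=0001]: 11111111  (ones: 8)
  rows 16-23 [x1,x2,x3,x4=0010]: 11111111  (ones: 8)
  rows 24-31 [x1,x2,x3,x4=0011]: 11111111  (ones: 8)
  rows 32-39 [x1,x2,x3,x4=0100]: 00000000  (ones: 0)
  rows 40-47 [x1,x2,x3,x4=0101]: 00000000  (ones: 0)
  rows 48-55 [x1,x2,x3,x4=0110]: 11111111  (ones: 8)
  rows 56-63 [x1,x2,x3,x4=0111]: 11111111  (ones: 8)
  rows 64-71 [x1,x2,x3,x4=1000]: 00000000  (ones: 0)
  rows 72-79 [x1,x2,x3,x4=1001]: 00000000  (ones: 0)
  rows 80-87 [x1,x2,x3,x4=1010]: 11111111  (ones: 8)
  rows 88-95 [x1,x2,x3,x4=1011]: 11111111  (ones: 8)
  rows 96-103 [x1,x2,x3,x4=1100]: 10101010  (ones: 4)
  rows 104-111 [x1,x2,x3,x4=1101]: 10101010  (ones: 4)
  rows 112-119 [x1,x2,x3,x4=1110]: 11111111  (ones: 8)
  rows 120-127 [x1,x2,x3,x4=1111]: 11111111  (ones: 8)
Count of 1-rows = 8+8+8+8+0+0+8+8+0+0+8+8+4+4+8+8 = 88

88


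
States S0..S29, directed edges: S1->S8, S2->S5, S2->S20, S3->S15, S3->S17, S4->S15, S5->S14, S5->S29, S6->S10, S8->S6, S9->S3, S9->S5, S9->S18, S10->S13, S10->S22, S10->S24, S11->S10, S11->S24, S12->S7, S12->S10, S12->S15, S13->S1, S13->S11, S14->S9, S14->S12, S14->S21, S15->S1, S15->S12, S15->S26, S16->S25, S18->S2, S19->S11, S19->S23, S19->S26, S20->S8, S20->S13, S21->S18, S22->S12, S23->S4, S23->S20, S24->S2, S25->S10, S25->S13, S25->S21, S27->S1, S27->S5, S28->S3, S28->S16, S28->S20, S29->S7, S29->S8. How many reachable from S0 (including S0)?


BFS from S0:
  layer 0: {S0}
Reachable set: {S0}
Count = 1

1


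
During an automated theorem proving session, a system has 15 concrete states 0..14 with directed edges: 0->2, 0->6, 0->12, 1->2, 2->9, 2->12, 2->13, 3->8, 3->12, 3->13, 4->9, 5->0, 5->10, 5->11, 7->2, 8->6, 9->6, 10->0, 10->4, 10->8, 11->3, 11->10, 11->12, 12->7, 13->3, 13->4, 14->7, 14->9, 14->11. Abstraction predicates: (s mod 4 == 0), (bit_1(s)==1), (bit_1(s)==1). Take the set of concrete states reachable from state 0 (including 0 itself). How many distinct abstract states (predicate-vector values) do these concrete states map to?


BFS from 0:
Concrete reachable: {0, 2, 3, 4, 6, 7, 8, 9, 12, 13}
Abstract via predicates (s mod 4 == 0), (bit_1(s)==1), (bit_1(s)==1):
  (0,0,0) <- {9, 13}
  (0,1,1) <- {2, 3, 6, 7}
  (1,0,0) <- {0, 4, 8, 12}
Distinct abstract states = 3

3


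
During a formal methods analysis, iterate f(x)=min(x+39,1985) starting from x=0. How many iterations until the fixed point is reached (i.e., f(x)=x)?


Step 1: x=0, cap=1985, increment=39
Step 2: x grows by 39 each step until capped at 1985; fixed point is x=1985
Step 3: iterations = ceil(1985/39) = 51

51


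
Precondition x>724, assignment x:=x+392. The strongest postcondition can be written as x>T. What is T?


Formula: sp(P, x:=E) = exists old_x. (x = E[old_x/x]) AND P[old_x/x] (old_x is the value of x before the assignment; eliminate old_x by solving x = E[old_x/x] for old_x)
Step 1: Precondition P: x>724, i.e. old_x > 724
Step 2: Assignment gives x = old_x + 392, so old_x = x - 392
Step 3: Substitute into P: x - 392 > 724
Step 4: Simplify: x > 724+392 = 1116

1116


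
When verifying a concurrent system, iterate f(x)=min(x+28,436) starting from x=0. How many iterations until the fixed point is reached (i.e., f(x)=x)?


Step 1: x=0, cap=436, increment=28
Step 2: x grows by 28 each step until capped at 436; fixed point is x=436
Step 3: iterations = ceil(436/28) = 16

16


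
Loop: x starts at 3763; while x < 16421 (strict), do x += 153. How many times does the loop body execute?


Step 1: x goes from 3763 toward 16421 by 153; the body runs while x<16421, so iterations = ceil((bound-start)/step)
Step 2: Distance=12658
Step 3: ceil(12658/153)=83

83


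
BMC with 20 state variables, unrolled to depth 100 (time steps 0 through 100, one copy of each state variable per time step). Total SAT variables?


BMC unrolls to depth k, creating one copy of each state var for steps 0..k.
Step count = 100 + 1 = 101 (steps 0 through 100)
Vars per step = 20
Total = 20 * 101 = 2020

2020


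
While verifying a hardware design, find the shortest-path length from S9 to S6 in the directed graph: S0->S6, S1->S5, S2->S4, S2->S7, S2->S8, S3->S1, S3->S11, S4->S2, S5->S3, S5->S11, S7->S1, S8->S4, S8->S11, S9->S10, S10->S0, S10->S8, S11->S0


BFS layer-by-layer from S9:
  dist 0: {S9}
  dist 1: {S10}
  dist 2: {S0, S8}
  dist 3: {S4, S6, S11}
  -> S6 reached at distance 3
Shortest path length = 3

3


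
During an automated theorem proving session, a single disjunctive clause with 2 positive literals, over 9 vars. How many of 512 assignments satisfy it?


Step 1: Total=2^9=512
Step 2: Unsat when all 2 false: 2^7=128
Step 3: Sat=512-128=384

384


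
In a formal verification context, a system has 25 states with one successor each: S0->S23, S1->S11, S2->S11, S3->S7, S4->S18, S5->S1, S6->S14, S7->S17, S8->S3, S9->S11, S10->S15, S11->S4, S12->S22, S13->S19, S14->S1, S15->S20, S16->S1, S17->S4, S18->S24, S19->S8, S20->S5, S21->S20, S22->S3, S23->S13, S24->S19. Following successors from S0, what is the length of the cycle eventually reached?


Trace from S0 until a state repeats:
  S0 -> S23 -> S13 -> S19 -> S8 -> S3 -> S7 -> S17 -> S4 -> S18 -> S24 -> S19
S19 first seen at step 3, revisited at step 11.
Cycle length = 11 - 3 = 8

8


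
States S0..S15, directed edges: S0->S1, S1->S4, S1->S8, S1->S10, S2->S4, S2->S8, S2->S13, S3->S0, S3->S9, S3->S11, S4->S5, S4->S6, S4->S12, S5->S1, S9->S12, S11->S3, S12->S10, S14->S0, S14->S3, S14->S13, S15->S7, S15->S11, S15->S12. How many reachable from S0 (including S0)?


BFS from S0:
  layer 0: {S0}
  layer 1: {S1}
  layer 2: {S4, S8, S10}
  layer 3: {S5, S6, S12}
Reachable set: {S0, S1, S4, S5, S6, S8, S10, S12}
Count = 8

8


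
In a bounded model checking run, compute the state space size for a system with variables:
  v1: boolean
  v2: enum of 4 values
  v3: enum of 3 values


State space = product of domain sizes of all variables.
Domain sizes:
  v1 (boolean): 2
  v2 (enum of 4 values): 4
  v3 (enum of 3 values): 3
Product = 2 * 4 * 3 = 24

24


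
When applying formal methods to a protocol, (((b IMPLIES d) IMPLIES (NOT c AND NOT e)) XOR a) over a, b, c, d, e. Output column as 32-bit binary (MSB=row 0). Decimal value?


Formula: (((b IMPLIES d) IMPLIES (NOT c AND NOT e)) XOR a) over a, b, c, d, e (32 rows)
Evaluate each row (bits = a,b,c,d,e, MSB first):
  row 0 [00000]: (((0 IMPLIES 0) IMPLIES (NOT 0 AND NOT 0)) XOR 0) -> 1
  row 1 [00001]: (((0 IMPLIES 0) IMPLIES (NOT 0 AND NOT 1)) XOR 0) -> 0
  row 2 [00010]: (((0 IMPLIES 1) IMPLIES (NOT 0 AND NOT 0)) XOR 0) -> 1
  row 3 [00011]: (((0 IMPLIES 1) IMPLIES (NOT 0 AND NOT 1)) XOR 0) -> 0
  row 4 [00100]: (((0 IMPLIES 0) IMPLIES (NOT 1 AND NOT 0)) XOR 0) -> 0
  row 5 [00101]: (((0 IMPLIES 0) IMPLIES (NOT 1 AND NOT 1)) XOR 0) -> 0
  row 6 [00110]: (((0 IMPLIES 1) IMPLIES (NOT 1 AND NOT 0)) XOR 0) -> 0
  row 7 [00111]: (((0 IMPLIES 1) IMPLIES (NOT 1 AND NOT 1)) XOR 0) -> 0
  row 8 [01000]: (((1 IMPLIES 0) IMPLIES (NOT 0 AND NOT 0)) XOR 0) -> 1
  row 9 [01001]: (((1 IMPLIES 0) IMPLIES (NOT 0 AND NOT 1)) XOR 0) -> 1
  row 10 [01010]: (((1 IMPLIES 1) IMPLIES (NOT 0 AND NOT 0)) XOR 0) -> 1
  row 11 [01011]: (((1 IMPLIES 1) IMPLIES (NOT 0 AND NOT 1)) XOR 0) -> 0
  row 12 [01100]: (((1 IMPLIES 0) IMPLIES (NOT 1 AND NOT 0)) XOR 0) -> 1
  row 13 [01101]: (((1 IMPLIES 0) IMPLIES (NOT 1 AND NOT 1)) XOR 0) -> 1
  row 14 [01110]: (((1 IMPLIES 1) IMPLIES (NOT 1 AND NOT 0)) XOR 0) -> 0
  row 15 [01111]: (((1 IMPLIES 1) IMPLIES (NOT 1 AND NOT 1)) XOR 0) -> 0
  row 16 [10000]: (((0 IMPLIES 0) IMPLIES (NOT 0 AND NOT 0)) XOR 1) -> 0
  row 17 [10001]: (((0 IMPLIES 0) IMPLIES (NOT 0 AND NOT 1)) XOR 1) -> 1
  row 18 [10010]: (((0 IMPLIES 1) IMPLIES (NOT 0 AND NOT 0)) XOR 1) -> 0
  row 19 [10011]: (((0 IMPLIES 1) IMPLIES (NOT 0 AND NOT 1)) XOR 1) -> 1
  row 20 [10100]: (((0 IMPLIES 0) IMPLIES (NOT 1 AND NOT 0)) XOR 1) -> 1
  row 21 [10101]: (((0 IMPLIES 0) IMPLIES (NOT 1 AND NOT 1)) XOR 1) -> 1
  row 22 [10110]: (((0 IMPLIES 1) IMPLIES (NOT 1 AND NOT 0)) XOR 1) -> 1
  row 23 [10111]: (((0 IMPLIES 1) IMPLIES (NOT 1 AND NOT 1)) XOR 1) -> 1
  row 24 [11000]: (((1 IMPLIES 0) IMPLIES (NOT 0 AND NOT 0)) XOR 1) -> 0
  row 25 [11001]: (((1 IMPLIES 0) IMPLIES (NOT 0 AND NOT 1)) XOR 1) -> 0
  row 26 [11010]: (((1 IMPLIES 1) IMPLIES (NOT 0 AND NOT 0)) XOR 1) -> 0
  row 27 [11011]: (((1 IMPLIES 1) IMPLIES (NOT 0 AND NOT 1)) XOR 1) -> 1
  row 28 [11100]: (((1 IMPLIES 0) IMPLIES (NOT 1 AND NOT 0)) XOR 1) -> 0
  row 29 [11101]: (((1 IMPLIES 0) IMPLIES (NOT 1 AND NOT 1)) XOR 1) -> 0
  row 30 [11110]: (((1 IMPLIES 1) IMPLIES (NOT 1 AND NOT 0)) XOR 1) -> 1
  row 31 [11111]: (((1 IMPLIES 1) IMPLIES (NOT 1 AND NOT 1)) XOR 1) -> 1
Full result column, 4 rows per line (a,b,c fixed per line; d,e runs 00..11 left to right):
  rows 0-3 [a,b,c=000]: 1010  = hex A
  rows 4-7 [a,b,c=001]: 0000  = hex 0
  rows 8-11 [a,b,c=010]: 1110  = hex E
  rows 12-15 [a,b,c=011]: 1100  = hex C
  rows 16-19 [a,b,c=100]: 0101  = hex 5
  rows 20-23 [a,b,c=101]: 1111  = hex F
  rows 24-27 [a,b,c=110]: 0001  = hex 1
  rows 28-31 [a,b,c=111]: 0011  = hex 3
Output column (row 0 .. row 31) = 10100000111011000101111100010011
Output column grouped in 4s = 1010 0000 1110 1100 0101 1111 0001 0011 = 0xA0EC5F13
Convert to decimal digit by digit (value = value*16 + digit):
  A -> 10
  10*16 + 0 = 160
  160*16 + 14 (E) = 2574
  2574*16 + 12 (C) = 41196
  41196*16 + 5 = 659141
  659141*16 + 15 (F) = 10546271
  10546271*16 + 1 = 168740337
  168740337*16 + 3 = 2699845395
Decimal = 2699845395

2699845395


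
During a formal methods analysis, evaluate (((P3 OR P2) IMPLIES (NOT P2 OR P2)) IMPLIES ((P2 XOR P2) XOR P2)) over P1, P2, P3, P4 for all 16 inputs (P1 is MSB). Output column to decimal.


Formula: (((P3 OR P2) IMPLIES (NOT P2 OR P2)) IMPLIES ((P2 XOR P2) XOR P2)) over P1, P2, P3, P4 (16 rows)
Evaluate each row (bits = P1,P2,P3,P4, MSB first):
  row 0 [0000]: (((0 OR 0) IMPLIES (NOT 0 OR 0)) IMPLIES ((0 XOR 0) XOR 0)) -> 0
  row 1 [0001]: (((0 OR 0) IMPLIES (NOT 0 OR 0)) IMPLIES ((0 XOR 0) XOR 0)) -> 0
  row 2 [0010]: (((1 OR 0) IMPLIES (NOT 0 OR 0)) IMPLIES ((0 XOR 0) XOR 0)) -> 0
  row 3 [0011]: (((1 OR 0) IMPLIES (NOT 0 OR 0)) IMPLIES ((0 XOR 0) XOR 0)) -> 0
  row 4 [0100]: (((0 OR 1) IMPLIES (NOT 1 OR 1)) IMPLIES ((1 XOR 1) XOR 1)) -> 1
  row 5 [0101]: (((0 OR 1) IMPLIES (NOT 1 OR 1)) IMPLIES ((1 XOR 1) XOR 1)) -> 1
  row 6 [0110]: (((1 OR 1) IMPLIES (NOT 1 OR 1)) IMPLIES ((1 XOR 1) XOR 1)) -> 1
  row 7 [0111]: (((1 OR 1) IMPLIES (NOT 1 OR 1)) IMPLIES ((1 XOR 1) XOR 1)) -> 1
  row 8 [1000]: (((0 OR 0) IMPLIES (NOT 0 OR 0)) IMPLIES ((0 XOR 0) XOR 0)) -> 0
  row 9 [1001]: (((0 OR 0) IMPLIES (NOT 0 OR 0)) IMPLIES ((0 XOR 0) XOR 0)) -> 0
  row 10 [1010]: (((1 OR 0) IMPLIES (NOT 0 OR 0)) IMPLIES ((0 XOR 0) XOR 0)) -> 0
  row 11 [1011]: (((1 OR 0) IMPLIES (NOT 0 OR 0)) IMPLIES ((0 XOR 0) XOR 0)) -> 0
  row 12 [1100]: (((0 OR 1) IMPLIES (NOT 1 OR 1)) IMPLIES ((1 XOR 1) XOR 1)) -> 1
  row 13 [1101]: (((0 OR 1) IMPLIES (NOT 1 OR 1)) IMPLIES ((1 XOR 1) XOR 1)) -> 1
  row 14 [1110]: (((1 OR 1) IMPLIES (NOT 1 OR 1)) IMPLIES ((1 XOR 1) XOR 1)) -> 1
  row 15 [1111]: (((1 OR 1) IMPLIES (NOT 1 OR 1)) IMPLIES ((1 XOR 1) XOR 1)) -> 1
Full result column, 4 rows per line (P1,P2 fixed per line; P3,P4 runs 00..11 left to right):
  rows 0-3 [P1,P2=00]: 0000  = hex 0
  rows 4-7 [P1,P2=01]: 1111  = hex F
  rows 8-11 [P1,P2=10]: 0000  = hex 0
  rows 12-15 [P1,P2=11]: 1111  = hex F
Output column (row 0 .. row 15) = 0000111100001111
Output column grouped in 4s = 0000 1111 0000 1111 = 0x0F0F
Convert to decimal digit by digit (value = value*16 + digit):
  0 -> 0
  0*16 + 15 (F) = 15
  15*16 + 0 = 240
  240*16 + 15 (F) = 3855
Decimal = 3855

3855


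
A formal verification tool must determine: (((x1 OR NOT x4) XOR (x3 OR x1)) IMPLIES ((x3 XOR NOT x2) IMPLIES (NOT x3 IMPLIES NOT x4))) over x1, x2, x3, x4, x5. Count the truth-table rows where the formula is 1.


Formula: (((x1 OR NOT x4) XOR (x3 OR x1)) IMPLIES ((x3 XOR NOT x2) IMPLIES (NOT x3 IMPLIES NOT x4))) over 5 vars (32 rows)
Evaluate each row (x1, x2, x3, x4, x5 as bits, MSB first):
  row 0 [00000]: (((0 OR NOT 0) XOR (0 OR 0)) IMPLIES ((0 XOR NOT 0) IMPLIES (NOT 0 IMPLIES NOT 0))) -> 1
  row 1 [00001]: (((0 OR NOT 0) XOR (0 OR 0)) IMPLIES ((0 XOR NOT 0) IMPLIES (NOT 0 IMPLIES NOT 0))) -> 1
  row 2 [00010]: (((0 OR NOT 1) XOR (0 OR 0)) IMPLIES ((0 XOR NOT 0) IMPLIES (NOT 0 IMPLIES NOT 1))) -> 1
  row 3 [00011]: (((0 OR NOT 1) XOR (0 OR 0)) IMPLIES ((0 XOR NOT 0) IMPLIES (NOT 0 IMPLIES NOT 1))) -> 1
  row 4 [00100]: (((0 OR NOT 0) XOR (1 OR 0)) IMPLIES ((1 XOR NOT 0) IMPLIES (NOT 1 IMPLIES NOT 0))) -> 1
  row 5 [00101]: (((0 OR NOT 0) XOR (1 OR 0)) IMPLIES ((1 XOR NOT 0) IMPLIES (NOT 1 IMPLIES NOT 0))) -> 1
  row 6 [00110]: (((0 OR NOT 1) XOR (1 OR 0)) IMPLIES ((1 XOR NOT 0) IMPLIES (NOT 1 IMPLIES NOT 1))) -> 1
  row 7 [00111]: (((0 OR NOT 1) XOR (1 OR 0)) IMPLIES ((1 XOR NOT 0) IMPLIES (NOT 1 IMPLIES NOT 1))) -> 1
  row 8 [01000]: (((0 OR NOT 0) XOR (0 OR 0)) IMPLIES ((0 XOR NOT 1) IMPLIES (NOT 0 IMPLIES NOT 0))) -> 1
  row 9 [01001]: (((0 OR NOT 0) XOR (0 OR 0)) IMPLIES ((0 XOR NOT 1) IMPLIES (NOT 0 IMPLIES NOT 0))) -> 1
  row 10 [01010]: (((0 OR NOT 1) XOR (0 OR 0)) IMPLIES ((0 XOR NOT 1) IMPLIES (NOT 0 IMPLIES NOT 1))) -> 1
  row 11 [01011]: (((0 OR NOT 1) XOR (0 OR 0)) IMPLIES ((0 XOR NOT 1) IMPLIES (NOT 0 IMPLIES NOT 1))) -> 1
  row 12 [01100]: (((0 OR NOT 0) XOR (1 OR 0)) IMPLIES ((1 XOR NOT 1) IMPLIES (NOT 1 IMPLIES NOT 0))) -> 1
  row 13 [01101]: (((0 OR NOT 0) XOR (1 OR 0)) IMPLIES ((1 XOR NOT 1) IMPLIES (NOT 1 IMPLIES NOT 0))) -> 1
  row 14 [01110]: (((0 OR NOT 1) XOR (1 OR 0)) IMPLIES ((1 XOR NOT 1) IMPLIES (NOT 1 IMPLIES NOT 1))) -> 1
  row 15 [01111]: (((0 OR NOT 1) XOR (1 OR 0)) IMPLIES ((1 XOR NOT 1) IMPLIES (NOT 1 IMPLIES NOT 1))) -> 1
  row 16 [10000]: (((1 OR NOT 0) XOR (0 OR 1)) IMPLIES ((0 XOR NOT 0) IMPLIES (NOT 0 IMPLIES NOT 0))) -> 1
  row 17 [10001]: (((1 OR NOT 0) XOR (0 OR 1)) IMPLIES ((0 XOR NOT 0) IMPLIES (NOT 0 IMPLIES NOT 0))) -> 1
  row 18 [10010]: (((1 OR NOT 1) XOR (0 OR 1)) IMPLIES ((0 XOR NOT 0) IMPLIES (NOT 0 IMPLIES NOT 1))) -> 1
  row 19 [10011]: (((1 OR NOT 1) XOR (0 OR 1)) IMPLIES ((0 XOR NOT 0) IMPLIES (NOT 0 IMPLIES NOT 1))) -> 1
  row 20 [10100]: (((1 OR NOT 0) XOR (1 OR 1)) IMPLIES ((1 XOR NOT 0) IMPLIES (NOT 1 IMPLIES NOT 0))) -> 1
  row 21 [10101]: (((1 OR NOT 0) XOR (1 OR 1)) IMPLIES ((1 XOR NOT 0) IMPLIES (NOT 1 IMPLIES NOT 0))) -> 1
  row 22 [10110]: (((1 OR NOT 1) XOR (1 OR 1)) IMPLIES ((1 XOR NOT 0) IMPLIES (NOT 1 IMPLIES NOT 1))) -> 1
  row 23 [10111]: (((1 OR NOT 1) XOR (1 OR 1)) IMPLIES ((1 XOR NOT 0) IMPLIES (NOT 1 IMPLIES NOT 1))) -> 1
  row 24 [11000]: (((1 OR NOT 0) XOR (0 OR 1)) IMPLIES ((0 XOR NOT 1) IMPLIES (NOT 0 IMPLIES NOT 0))) -> 1
  row 25 [11001]: (((1 OR NOT 0) XOR (0 OR 1)) IMPLIES ((0 XOR NOT 1) IMPLIES (NOT 0 IMPLIES NOT 0))) -> 1
  row 26 [11010]: (((1 OR NOT 1) XOR (0 OR 1)) IMPLIES ((0 XOR NOT 1) IMPLIES (NOT 0 IMPLIES NOT 1))) -> 1
  row 27 [11011]: (((1 OR NOT 1) XOR (0 OR 1)) IMPLIES ((0 XOR NOT 1) IMPLIES (NOT 0 IMPLIES NOT 1))) -> 1
  row 28 [11100]: (((1 OR NOT 0) XOR (1 OR 1)) IMPLIES ((1 XOR NOT 1) IMPLIES (NOT 1 IMPLIES NOT 0))) -> 1
  row 29 [11101]: (((1 OR NOT 0) XOR (1 OR 1)) IMPLIES ((1 XOR NOT 1) IMPLIES (NOT 1 IMPLIES NOT 0))) -> 1
  row 30 [11110]: (((1 OR NOT 1) XOR (1 OR 1)) IMPLIES ((1 XOR NOT 1) IMPLIES (NOT 1 IMPLIES NOT 1))) -> 1
  row 31 [11111]: (((1 OR NOT 1) XOR (1 OR 1)) IMPLIES ((1 XOR NOT 1) IMPLIES (NOT 1 IMPLIES NOT 1))) -> 1
Full result column, 8 rows per line (x1,x2 fixed per line; x3,x4,x5 runs 000..111 left to right):
  rows 0-7 [x1,x2=00]: 11111111  (ones: 8)
  rows 8-15 [x1,x2=01]: 11111111  (ones: 8)
  rows 16-23 [x1,x2=10]: 11111111  (ones: 8)
  rows 24-31 [x1,x2=11]: 11111111  (ones: 8)
Count of 1-rows = 8+8+8+8 = 32

32


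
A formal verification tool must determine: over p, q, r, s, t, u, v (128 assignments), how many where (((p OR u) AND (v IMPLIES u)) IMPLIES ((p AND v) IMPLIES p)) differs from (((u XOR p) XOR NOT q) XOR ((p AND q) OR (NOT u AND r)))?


F1 = (((p OR u) AND (v IMPLIES u)) IMPLIES ((p AND v) IMPLIES p))
F2 = (((u XOR p) XOR NOT q) XOR ((p AND q) OR (NOT u AND r)))
Evaluate both on each of 128 rows (bits = p,q,r,s,t,u,v):
  row 0 [0000000]: F1=1 F2=1 -> 0
  row 1 [0000001]: F1=1 F2=1 -> 0
  row 2 [0000010]: F1=1 F2=0 (differ) -> 1
  row 3 [0000011]: F1=1 F2=0 (differ) -> 1
  row 4 [0000100]: F1=1 F2=1 -> 0
  (every remaining row is evaluated the same way; all 128 results are listed next)
Full result column, 8 rows per line (p,q,r,s fixed per line; t,u,v runs 000..111 left to right):
  rows 0-7 [p,q,r,s=0000]: 00110011  (ones: 4)
  rows 8-15 [p,q,r,s=0001]: 00110011  (ones: 4)
  rows 16-23 [p,q,r,s=0010]: 11111111  (ones: 8)
  rows 24-31 [p,q,r,s=0011]: 11111111  (ones: 8)
  rows 32-39 [p,q,r,s=0100]: 11001100  (ones: 4)
  rows 40-47 [p,q,r,s=0101]: 11001100  (ones: 4)
  rows 48-55 [p,q,r,s=0110]: 00000000  (ones: 0)
  rows 56-63 [p,q,r,s=0111]: 00000000  (ones: 0)
  rows 64-71 [p,q,r,s=1000]: 11001100  (ones: 4)
  rows 72-79 [p,q,r,s=1001]: 11001100  (ones: 4)
  rows 80-87 [p,q,r,s=1010]: 00000000  (ones: 0)
  rows 88-95 [p,q,r,s=1011]: 00000000  (ones: 0)
  rows 96-103 [p,q,r,s=1100]: 11001100  (ones: 4)
  rows 104-111 [p,q,r,s=1101]: 11001100  (ones: 4)
  rows 112-119 [p,q,r,s=1110]: 11001100  (ones: 4)
  rows 120-127 [p,q,r,s=1111]: 11001100  (ones: 4)
Disagreements = 4+4+8+8+4+4+0+0+4+4+0+0+4+4+4+4 = 56

56


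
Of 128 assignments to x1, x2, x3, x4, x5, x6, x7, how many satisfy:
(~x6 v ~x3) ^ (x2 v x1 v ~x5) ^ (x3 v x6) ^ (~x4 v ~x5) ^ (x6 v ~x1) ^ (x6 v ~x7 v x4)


CNF with 6 clauses over 7 vars (128 assignments).
An assignment satisfies CNF iff every clause has >=1 true literal.
Check each row (bits = x1,x2,x3,x4,x5,x6,x7; clause T/F shown):
  row 0 [0000000]: clauses=TTFTTT -> 0
  row 1 [0000001]: clauses=TTFTTF -> 0
  row 2 [0000010]: clauses=TTTTTT -> 1
  row 3 [0000011]: clauses=TTTTTT -> 1
  row 4 [0000100]: clauses=TFFTTT -> 0
  (every remaining row is evaluated the same way; all 128 results are listed next)
Full result column, 8 rows per line (x1,x2,x3,x4 fixed per line; x5,x6,x7 runs 000..111 left to right):
  rows 0-7 [x1,x2,x3,x4=0000]: 00110000  (ones: 2)
  rows 8-15 [x1,x2,x3,x4=0001]: 00110000  (ones: 2)
  rows 16-23 [x1,x2,x3,x4=0010]: 10000000  (ones: 1)
  rows 24-31 [x1,x2,x3,x4=0011]: 11000000  (ones: 2)
  rows 32-39 [x1,x2,x3,x4=0100]: 00110011  (ones: 4)
  rows 40-47 [x1,x2,x3,x4=0101]: 00110000  (ones: 2)
  rows 48-55 [x1,x2,x3,x4=0110]: 10001000  (ones: 2)
  rows 56-63 [x1,x2,x3,x4=0111]: 11000000  (ones: 2)
  rows 64-71 [x1,x2,x3,x4=1000]: 00110011  (ones: 4)
  rows 72-79 [x1,x2,x3,x4=1001]: 00110000  (ones: 2)
  rows 80-87 [x1,x2,x3,x4=1010]: 00000000  (ones: 0)
  rows 88-95 [x1,x2,x3,x4=1011]: 00000000  (ones: 0)
  rows 96-103 [x1,x2,x3,x4=1100]: 00110011  (ones: 4)
  rows 104-111 [x1,x2,x3,x4=1101]: 00110000  (ones: 2)
  rows 112-119 [x1,x2,x3,x4=1110]: 00000000  (ones: 0)
  rows 120-127 [x1,x2,x3,x4=1111]: 00000000  (ones: 0)
Satisfying assignments = 2+2+1+2+4+2+2+2+4+2+0+0+4+2+0+0 = 29

29


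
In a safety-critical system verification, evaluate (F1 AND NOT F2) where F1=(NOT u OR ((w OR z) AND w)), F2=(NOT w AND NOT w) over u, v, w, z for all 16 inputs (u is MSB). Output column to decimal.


F1 = (NOT u OR ((w OR z) AND w))
F2 = (NOT w AND NOT w)
Counterexample to F1=>F2 is where F1=1 and F2=0.
Evaluate each row (bits = u,v,w,z, MSB first):
  row 0 [0000]: F1=1 F2=1 -> F1&~F2 -> 0
  row 1 [0001]: F1=1 F2=1 -> F1&~F2 -> 0
  row 2 [0010]: F1=1 F2=0 -> F1&~F2 -> 1
  row 3 [0011]: F1=1 F2=0 -> F1&~F2 -> 1
  row 4 [0100]: F1=1 F2=1 -> F1&~F2 -> 0
  row 5 [0101]: F1=1 F2=1 -> F1&~F2 -> 0
  row 6 [0110]: F1=1 F2=0 -> F1&~F2 -> 1
  row 7 [0111]: F1=1 F2=0 -> F1&~F2 -> 1
  row 8 [1000]: F1=0 F2=1 -> F1&~F2 -> 0
  row 9 [1001]: F1=0 F2=1 -> F1&~F2 -> 0
  row 10 [1010]: F1=1 F2=0 -> F1&~F2 -> 1
  row 11 [1011]: F1=1 F2=0 -> F1&~F2 -> 1
  row 12 [1100]: F1=0 F2=1 -> F1&~F2 -> 0
  row 13 [1101]: F1=0 F2=1 -> F1&~F2 -> 0
  row 14 [1110]: F1=1 F2=0 -> F1&~F2 -> 1
  row 15 [1111]: F1=1 F2=0 -> F1&~F2 -> 1
Full result column, 4 rows per line (u,v fixed per line; w,z runs 00..11 left to right):
  rows 0-3 [u,v=00]: 0011  = hex 3
  rows 4-7 [u,v=01]: 0011  = hex 3
  rows 8-11 [u,v=10]: 0011  = hex 3
  rows 12-15 [u,v=11]: 0011  = hex 3
Counterexample vector (row 0 .. row 15) = 0011001100110011
Output column grouped in 4s = 0011 0011 0011 0011 = 0x3333
Convert to decimal digit by digit (value = value*16 + digit):
  3 -> 3
  3*16 + 3 = 51
  51*16 + 3 = 819
  819*16 + 3 = 13107
Decimal = 13107

13107


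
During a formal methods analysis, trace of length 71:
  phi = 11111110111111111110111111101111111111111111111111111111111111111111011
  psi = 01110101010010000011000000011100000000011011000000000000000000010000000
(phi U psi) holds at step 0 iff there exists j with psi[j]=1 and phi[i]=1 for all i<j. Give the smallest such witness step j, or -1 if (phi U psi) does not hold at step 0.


(phi U psi) at 0: need smallest j with psi[j]=1 and phi[i]=1 for all i in [0,j).
Scan from step 0:
  step 0: phi=1, psi=0 -> continue
  step 1: psi=1 and phi held for [0,1) -> witness found
Witness step = 1

1


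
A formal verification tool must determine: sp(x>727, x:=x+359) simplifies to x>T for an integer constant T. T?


Formula: sp(P, x:=E) = exists old_x. (x = E[old_x/x]) AND P[old_x/x] (old_x is the value of x before the assignment; eliminate old_x by solving x = E[old_x/x] for old_x)
Step 1: Precondition P: x>727, i.e. old_x > 727
Step 2: Assignment gives x = old_x + 359, so old_x = x - 359
Step 3: Substitute into P: x - 359 > 727
Step 4: Simplify: x > 727+359 = 1086

1086


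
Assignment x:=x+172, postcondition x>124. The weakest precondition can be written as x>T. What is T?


Formula: wp(x:=E, P) = P[E/x] (substitute E for x in postcondition)
Step 1: Postcondition: x>124
Step 2: Substitute x+172 for x: x+172>124
Step 3: Solve for x: x > 124-172 = -48

-48


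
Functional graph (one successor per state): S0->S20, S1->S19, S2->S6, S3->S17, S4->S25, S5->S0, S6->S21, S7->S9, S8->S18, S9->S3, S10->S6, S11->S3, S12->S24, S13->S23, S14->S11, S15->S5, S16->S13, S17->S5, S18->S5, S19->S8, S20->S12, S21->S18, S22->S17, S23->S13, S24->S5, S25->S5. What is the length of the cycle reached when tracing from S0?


Trace from S0 until a state repeats:
  S0 -> S20 -> S12 -> S24 -> S5 -> S0
S0 first seen at step 0, revisited at step 5.
Cycle length = 5 - 0 = 5

5


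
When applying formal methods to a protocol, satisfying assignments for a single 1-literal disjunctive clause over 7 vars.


Step 1: Total=2^7=128
Step 2: Unsat when all 1 false: 2^6=64
Step 3: Sat=128-64=64

64


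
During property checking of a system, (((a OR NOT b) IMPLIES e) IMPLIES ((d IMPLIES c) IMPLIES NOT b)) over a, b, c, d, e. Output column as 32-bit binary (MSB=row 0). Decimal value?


Formula: (((a OR NOT b) IMPLIES e) IMPLIES ((d IMPLIES c) IMPLIES NOT b)) over a, b, c, d, e (32 rows)
Evaluate each row (bits = a,b,c,d,e, MSB first):
  row 0 [00000]: (((0 OR NOT 0) IMPLIES 0) IMPLIES ((0 IMPLIES 0) IMPLIES NOT 0)) -> 1
  row 1 [00001]: (((0 OR NOT 0) IMPLIES 1) IMPLIES ((0 IMPLIES 0) IMPLIES NOT 0)) -> 1
  row 2 [00010]: (((0 OR NOT 0) IMPLIES 0) IMPLIES ((1 IMPLIES 0) IMPLIES NOT 0)) -> 1
  row 3 [00011]: (((0 OR NOT 0) IMPLIES 1) IMPLIES ((1 IMPLIES 0) IMPLIES NOT 0)) -> 1
  row 4 [00100]: (((0 OR NOT 0) IMPLIES 0) IMPLIES ((0 IMPLIES 1) IMPLIES NOT 0)) -> 1
  row 5 [00101]: (((0 OR NOT 0) IMPLIES 1) IMPLIES ((0 IMPLIES 1) IMPLIES NOT 0)) -> 1
  row 6 [00110]: (((0 OR NOT 0) IMPLIES 0) IMPLIES ((1 IMPLIES 1) IMPLIES NOT 0)) -> 1
  row 7 [00111]: (((0 OR NOT 0) IMPLIES 1) IMPLIES ((1 IMPLIES 1) IMPLIES NOT 0)) -> 1
  row 8 [01000]: (((0 OR NOT 1) IMPLIES 0) IMPLIES ((0 IMPLIES 0) IMPLIES NOT 1)) -> 0
  row 9 [01001]: (((0 OR NOT 1) IMPLIES 1) IMPLIES ((0 IMPLIES 0) IMPLIES NOT 1)) -> 0
  row 10 [01010]: (((0 OR NOT 1) IMPLIES 0) IMPLIES ((1 IMPLIES 0) IMPLIES NOT 1)) -> 1
  row 11 [01011]: (((0 OR NOT 1) IMPLIES 1) IMPLIES ((1 IMPLIES 0) IMPLIES NOT 1)) -> 1
  row 12 [01100]: (((0 OR NOT 1) IMPLIES 0) IMPLIES ((0 IMPLIES 1) IMPLIES NOT 1)) -> 0
  row 13 [01101]: (((0 OR NOT 1) IMPLIES 1) IMPLIES ((0 IMPLIES 1) IMPLIES NOT 1)) -> 0
  row 14 [01110]: (((0 OR NOT 1) IMPLIES 0) IMPLIES ((1 IMPLIES 1) IMPLIES NOT 1)) -> 0
  row 15 [01111]: (((0 OR NOT 1) IMPLIES 1) IMPLIES ((1 IMPLIES 1) IMPLIES NOT 1)) -> 0
  row 16 [10000]: (((1 OR NOT 0) IMPLIES 0) IMPLIES ((0 IMPLIES 0) IMPLIES NOT 0)) -> 1
  row 17 [10001]: (((1 OR NOT 0) IMPLIES 1) IMPLIES ((0 IMPLIES 0) IMPLIES NOT 0)) -> 1
  row 18 [10010]: (((1 OR NOT 0) IMPLIES 0) IMPLIES ((1 IMPLIES 0) IMPLIES NOT 0)) -> 1
  row 19 [10011]: (((1 OR NOT 0) IMPLIES 1) IMPLIES ((1 IMPLIES 0) IMPLIES NOT 0)) -> 1
  row 20 [10100]: (((1 OR NOT 0) IMPLIES 0) IMPLIES ((0 IMPLIES 1) IMPLIES NOT 0)) -> 1
  row 21 [10101]: (((1 OR NOT 0) IMPLIES 1) IMPLIES ((0 IMPLIES 1) IMPLIES NOT 0)) -> 1
  row 22 [10110]: (((1 OR NOT 0) IMPLIES 0) IMPLIES ((1 IMPLIES 1) IMPLIES NOT 0)) -> 1
  row 23 [10111]: (((1 OR NOT 0) IMPLIES 1) IMPLIES ((1 IMPLIES 1) IMPLIES NOT 0)) -> 1
  row 24 [11000]: (((1 OR NOT 1) IMPLIES 0) IMPLIES ((0 IMPLIES 0) IMPLIES NOT 1)) -> 1
  row 25 [11001]: (((1 OR NOT 1) IMPLIES 1) IMPLIES ((0 IMPLIES 0) IMPLIES NOT 1)) -> 0
  row 26 [11010]: (((1 OR NOT 1) IMPLIES 0) IMPLIES ((1 IMPLIES 0) IMPLIES NOT 1)) -> 1
  row 27 [11011]: (((1 OR NOT 1) IMPLIES 1) IMPLIES ((1 IMPLIES 0) IMPLIES NOT 1)) -> 1
  row 28 [11100]: (((1 OR NOT 1) IMPLIES 0) IMPLIES ((0 IMPLIES 1) IMPLIES NOT 1)) -> 1
  row 29 [11101]: (((1 OR NOT 1) IMPLIES 1) IMPLIES ((0 IMPLIES 1) IMPLIES NOT 1)) -> 0
  row 30 [11110]: (((1 OR NOT 1) IMPLIES 0) IMPLIES ((1 IMPLIES 1) IMPLIES NOT 1)) -> 1
  row 31 [11111]: (((1 OR NOT 1) IMPLIES 1) IMPLIES ((1 IMPLIES 1) IMPLIES NOT 1)) -> 0
Full result column, 4 rows per line (a,b,c fixed per line; d,e runs 00..11 left to right):
  rows 0-3 [a,b,c=000]: 1111  = hex F
  rows 4-7 [a,b,c=001]: 1111  = hex F
  rows 8-11 [a,b,c=010]: 0011  = hex 3
  rows 12-15 [a,b,c=011]: 0000  = hex 0
  rows 16-19 [a,b,c=100]: 1111  = hex F
  rows 20-23 [a,b,c=101]: 1111  = hex F
  rows 24-27 [a,b,c=110]: 1011  = hex B
  rows 28-31 [a,b,c=111]: 1010  = hex A
Output column (row 0 .. row 31) = 11111111001100001111111110111010
Output column grouped in 4s = 1111 1111 0011 0000 1111 1111 1011 1010 = 0xFF30FFBA
Convert to decimal digit by digit (value = value*16 + digit):
  F -> 15
  15*16 + 15 (F) = 255
  255*16 + 3 = 4083
  4083*16 + 0 = 65328
  65328*16 + 15 (F) = 1045263
  1045263*16 + 15 (F) = 16724223
  16724223*16 + 11 (B) = 267587579
  267587579*16 + 10 (A) = 4281401274
Decimal = 4281401274

4281401274


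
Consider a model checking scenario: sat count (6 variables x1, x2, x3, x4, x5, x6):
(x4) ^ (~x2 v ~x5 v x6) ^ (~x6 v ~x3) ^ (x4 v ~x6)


CNF with 4 clauses over 6 vars (64 assignments).
An assignment satisfies CNF iff every clause has >=1 true literal.
Check each row (bits = x1,x2,x3,x4,x5,x6; clause T/F shown):
  row 0 [000000]: clauses=FTTT -> 0
  row 1 [000001]: clauses=FTTF -> 0
  row 2 [000010]: clauses=FTTT -> 0
  row 3 [000011]: clauses=FTTF -> 0
  row 4 [000100]: clauses=TTTT -> 1
  (every remaining row is evaluated the same way; all 64 results are listed next)
Full result column, 8 rows per line (x1,x2,x3 fixed per line; x4,x5,x6 runs 000..111 left to right):
  rows 0-7 [x1,x2,x3=000]: 00001111  (ones: 4)
  rows 8-15 [x1,x2,x3=001]: 00001010  (ones: 2)
  rows 16-23 [x1,x2,x3=010]: 00001101  (ones: 3)
  rows 24-31 [x1,x2,x3=011]: 00001000  (ones: 1)
  rows 32-39 [x1,x2,x3=100]: 00001111  (ones: 4)
  rows 40-47 [x1,x2,x3=101]: 00001010  (ones: 2)
  rows 48-55 [x1,x2,x3=110]: 00001101  (ones: 3)
  rows 56-63 [x1,x2,x3=111]: 00001000  (ones: 1)
Satisfying assignments = 4+2+3+1+4+2+3+1 = 20

20


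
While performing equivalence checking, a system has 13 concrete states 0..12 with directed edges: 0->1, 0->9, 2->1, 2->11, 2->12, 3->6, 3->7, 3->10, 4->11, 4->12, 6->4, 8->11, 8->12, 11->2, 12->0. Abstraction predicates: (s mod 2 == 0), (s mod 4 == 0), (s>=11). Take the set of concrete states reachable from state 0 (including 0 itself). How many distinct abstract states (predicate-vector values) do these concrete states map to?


BFS from 0:
Concrete reachable: {0, 1, 9}
Abstract via predicates (s mod 2 == 0), (s mod 4 == 0), (s>=11):
  (0,0,0) <- {1, 9}
  (1,1,0) <- {0}
Distinct abstract states = 2

2


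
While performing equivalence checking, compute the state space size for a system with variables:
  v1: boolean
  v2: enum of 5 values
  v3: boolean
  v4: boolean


State space = product of domain sizes of all variables.
Domain sizes:
  v1 (boolean): 2
  v2 (enum of 5 values): 5
  v3 (boolean): 2
  v4 (boolean): 2
Product = 2 * 5 * 2 * 2 = 40

40


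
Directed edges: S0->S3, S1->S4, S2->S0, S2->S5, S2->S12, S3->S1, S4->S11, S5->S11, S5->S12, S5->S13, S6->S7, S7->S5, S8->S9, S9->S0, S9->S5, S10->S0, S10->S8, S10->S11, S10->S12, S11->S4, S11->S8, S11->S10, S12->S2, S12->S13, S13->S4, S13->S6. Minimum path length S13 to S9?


BFS layer-by-layer from S13:
  dist 0: {S13}
  dist 1: {S4, S6}
  dist 2: {S7, S11}
  dist 3: {S5, S8, S10}
  dist 4: {S0, S9, S12}
  -> S9 reached at distance 4
Shortest path length = 4

4


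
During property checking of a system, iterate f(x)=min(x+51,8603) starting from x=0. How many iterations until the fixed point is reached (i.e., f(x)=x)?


Step 1: x=0, cap=8603, increment=51
Step 2: x grows by 51 each step until capped at 8603; fixed point is x=8603
Step 3: iterations = ceil(8603/51) = 169

169


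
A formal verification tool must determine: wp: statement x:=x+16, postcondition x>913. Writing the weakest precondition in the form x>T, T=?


Formula: wp(x:=E, P) = P[E/x] (substitute E for x in postcondition)
Step 1: Postcondition: x>913
Step 2: Substitute x+16 for x: x+16>913
Step 3: Solve for x: x > 913-16 = 897

897


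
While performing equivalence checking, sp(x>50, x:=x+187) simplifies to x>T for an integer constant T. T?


Formula: sp(P, x:=E) = exists old_x. (x = E[old_x/x]) AND P[old_x/x] (old_x is the value of x before the assignment; eliminate old_x by solving x = E[old_x/x] for old_x)
Step 1: Precondition P: x>50, i.e. old_x > 50
Step 2: Assignment gives x = old_x + 187, so old_x = x - 187
Step 3: Substitute into P: x - 187 > 50
Step 4: Simplify: x > 50+187 = 237

237


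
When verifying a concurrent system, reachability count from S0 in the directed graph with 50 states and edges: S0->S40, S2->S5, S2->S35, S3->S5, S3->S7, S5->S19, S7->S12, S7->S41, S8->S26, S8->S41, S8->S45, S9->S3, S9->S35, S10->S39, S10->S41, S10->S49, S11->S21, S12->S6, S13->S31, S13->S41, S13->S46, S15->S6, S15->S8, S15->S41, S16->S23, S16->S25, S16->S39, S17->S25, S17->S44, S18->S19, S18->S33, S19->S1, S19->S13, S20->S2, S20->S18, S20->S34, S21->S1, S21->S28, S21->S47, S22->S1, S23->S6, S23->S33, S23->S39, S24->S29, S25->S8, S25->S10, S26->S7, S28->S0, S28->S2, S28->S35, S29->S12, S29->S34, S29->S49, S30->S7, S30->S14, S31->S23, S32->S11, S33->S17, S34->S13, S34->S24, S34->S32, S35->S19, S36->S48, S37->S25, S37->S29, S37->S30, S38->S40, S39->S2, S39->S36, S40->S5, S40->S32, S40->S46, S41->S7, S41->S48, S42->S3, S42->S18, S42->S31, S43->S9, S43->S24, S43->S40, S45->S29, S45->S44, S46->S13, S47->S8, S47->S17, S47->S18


BFS from S0:
  layer 0: {S0}
  layer 1: {S40}
  layer 2: {S5, S32, S46}
  layer 3: {S11, S13, S19}
  layer 4: {S1, S21, S31, S41}
  layer 5: {S7, S23, S28, S47, S48}
  layer 6: {S2, S6, S8, S12, S17, S18, S33, S35, S39}
  layer 7: {S25, S26, S36, S44, S45}
  layer 8: {S10, S29}
  layer 9: {S34, S49}
  layer 10: {S24}
Reachable set: {S0, S1, S2, S5, S6, S7, S8, S10, S11, S12, S13, S17, S18, S19, S21, S23, S24, S25, S26, S28, S29, S31, S32, S33, S34, S35, S36, S39, S40, S41, S44, S45, S46, S47, S48, S49}
Count = 36

36


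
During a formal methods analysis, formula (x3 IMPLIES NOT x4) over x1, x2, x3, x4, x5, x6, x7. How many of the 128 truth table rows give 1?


Formula: (x3 IMPLIES NOT x4) over 7 vars (128 rows)
Evaluate each row (x1, x2, x3, x4, x5, x6, x7 as bits, MSB first):
  row 0 [0000000]: (0 IMPLIES NOT 0) -> 1
  row 1 [0000001]: (0 IMPLIES NOT 0) -> 1
  row 2 [0000010]: (0 IMPLIES NOT 0) -> 1
  row 3 [0000011]: (0 IMPLIES NOT 0) -> 1
  row 4 [0000100]: (0 IMPLIES NOT 0) -> 1
  (every remaining row is evaluated the same way; all 128 results are listed next)
Full result column, 8 rows per line (x1,x2,x3,x4 fixed per line; x5,x6,x7 runs 000..111 left to right):
  rows 0-7 [x1,x2,x3,x4=0000]: 11111111  (ones: 8)
  rows 8-15 [x1,x2,x3,x4=0001]: 11111111  (ones: 8)
  rows 16-23 [x1,x2,x3,x4=0010]: 11111111  (ones: 8)
  rows 24-31 [x1,x2,x3,x4=0011]: 00000000  (ones: 0)
  rows 32-39 [x1,x2,x3,x4=0100]: 11111111  (ones: 8)
  rows 40-47 [x1,x2,x3,x4=0101]: 11111111  (ones: 8)
  rows 48-55 [x1,x2,x3,x4=0110]: 11111111  (ones: 8)
  rows 56-63 [x1,x2,x3,x4=0111]: 00000000  (ones: 0)
  rows 64-71 [x1,x2,x3,x4=1000]: 11111111  (ones: 8)
  rows 72-79 [x1,x2,x3,x4=1001]: 11111111  (ones: 8)
  rows 80-87 [x1,x2,x3,x4=1010]: 11111111  (ones: 8)
  rows 88-95 [x1,x2,x3,x4=1011]: 00000000  (ones: 0)
  rows 96-103 [x1,x2,x3,x4=1100]: 11111111  (ones: 8)
  rows 104-111 [x1,x2,x3,x4=1101]: 11111111  (ones: 8)
  rows 112-119 [x1,x2,x3,x4=1110]: 11111111  (ones: 8)
  rows 120-127 [x1,x2,x3,x4=1111]: 00000000  (ones: 0)
Count of 1-rows = 8+8+8+0+8+8+8+0+8+8+8+0+8+8+8+0 = 96

96


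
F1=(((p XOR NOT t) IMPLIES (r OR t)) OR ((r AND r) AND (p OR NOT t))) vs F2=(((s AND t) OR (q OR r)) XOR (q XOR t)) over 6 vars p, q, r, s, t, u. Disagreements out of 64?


F1 = (((p XOR NOT t) IMPLIES (r OR t)) OR ((r AND r) AND (p OR NOT t)))
F2 = (((s AND t) OR (q OR r)) XOR (q XOR t))
Evaluate both on each of 64 rows (bits = p,q,r,s,t,u):
  row 0 [000000]: F1=0 F2=0 -> 0
  row 1 [000001]: F1=0 F2=0 -> 0
  row 2 [000010]: F1=1 F2=1 -> 0
  row 3 [000011]: F1=1 F2=1 -> 0
  row 4 [000100]: F1=0 F2=0 -> 0
  (every remaining row is evaluated the same way; all 64 results are listed next)
Full result column, 8 rows per line (p,q,r fixed per line; s,t,u runs 000..111 left to right):
  rows 0-7 [p,q,r=000]: 00000011  (ones: 2)
  rows 8-15 [p,q,r=001]: 00110011  (ones: 4)
  rows 16-23 [p,q,r=010]: 00000000  (ones: 0)
  rows 24-31 [p,q,r=011]: 11001100  (ones: 4)
  rows 32-39 [p,q,r=100]: 11001111  (ones: 6)
  rows 40-47 [p,q,r=101]: 00110011  (ones: 4)
  rows 48-55 [p,q,r=110]: 11001100  (ones: 4)
  rows 56-63 [p,q,r=111]: 11001100  (ones: 4)
Disagreements = 2+4+0+4+6+4+4+4 = 28

28


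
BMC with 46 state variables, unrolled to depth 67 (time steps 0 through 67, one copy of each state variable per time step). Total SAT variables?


BMC unrolls to depth k, creating one copy of each state var for steps 0..k.
Step count = 67 + 1 = 68 (steps 0 through 67)
Vars per step = 46
Total = 46 * 68 = 3128

3128


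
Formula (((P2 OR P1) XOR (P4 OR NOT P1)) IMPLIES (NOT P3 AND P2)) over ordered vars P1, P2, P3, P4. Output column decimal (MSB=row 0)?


Formula: (((P2 OR P1) XOR (P4 OR NOT P1)) IMPLIES (NOT P3 AND P2)) over P1, P2, P3, P4 (16 rows)
Evaluate each row (bits = P1,P2,P3,P4, MSB first):
  row 0 [0000]: (((0 OR 0) XOR (0 OR NOT 0)) IMPLIES (NOT 0 AND 0)) -> 0
  row 1 [0001]: (((0 OR 0) XOR (1 OR NOT 0)) IMPLIES (NOT 0 AND 0)) -> 0
  row 2 [0010]: (((0 OR 0) XOR (0 OR NOT 0)) IMPLIES (NOT 1 AND 0)) -> 0
  row 3 [0011]: (((0 OR 0) XOR (1 OR NOT 0)) IMPLIES (NOT 1 AND 0)) -> 0
  row 4 [0100]: (((1 OR 0) XOR (0 OR NOT 0)) IMPLIES (NOT 0 AND 1)) -> 1
  row 5 [0101]: (((1 OR 0) XOR (1 OR NOT 0)) IMPLIES (NOT 0 AND 1)) -> 1
  row 6 [0110]: (((1 OR 0) XOR (0 OR NOT 0)) IMPLIES (NOT 1 AND 1)) -> 1
  row 7 [0111]: (((1 OR 0) XOR (1 OR NOT 0)) IMPLIES (NOT 1 AND 1)) -> 1
  row 8 [1000]: (((0 OR 1) XOR (0 OR NOT 1)) IMPLIES (NOT 0 AND 0)) -> 0
  row 9 [1001]: (((0 OR 1) XOR (1 OR NOT 1)) IMPLIES (NOT 0 AND 0)) -> 1
  row 10 [1010]: (((0 OR 1) XOR (0 OR NOT 1)) IMPLIES (NOT 1 AND 0)) -> 0
  row 11 [1011]: (((0 OR 1) XOR (1 OR NOT 1)) IMPLIES (NOT 1 AND 0)) -> 1
  row 12 [1100]: (((1 OR 1) XOR (0 OR NOT 1)) IMPLIES (NOT 0 AND 1)) -> 1
  row 13 [1101]: (((1 OR 1) XOR (1 OR NOT 1)) IMPLIES (NOT 0 AND 1)) -> 1
  row 14 [1110]: (((1 OR 1) XOR (0 OR NOT 1)) IMPLIES (NOT 1 AND 1)) -> 0
  row 15 [1111]: (((1 OR 1) XOR (1 OR NOT 1)) IMPLIES (NOT 1 AND 1)) -> 1
Full result column, 4 rows per line (P1,P2 fixed per line; P3,P4 runs 00..11 left to right):
  rows 0-3 [P1,P2=00]: 0000  = hex 0
  rows 4-7 [P1,P2=01]: 1111  = hex F
  rows 8-11 [P1,P2=10]: 0101  = hex 5
  rows 12-15 [P1,P2=11]: 1101  = hex D
Output column (row 0 .. row 15) = 0000111101011101
Output column grouped in 4s = 0000 1111 0101 1101 = 0x0F5D
Convert to decimal digit by digit (value = value*16 + digit):
  0 -> 0
  0*16 + 15 (F) = 15
  15*16 + 5 = 245
  245*16 + 13 (D) = 3933
Decimal = 3933

3933


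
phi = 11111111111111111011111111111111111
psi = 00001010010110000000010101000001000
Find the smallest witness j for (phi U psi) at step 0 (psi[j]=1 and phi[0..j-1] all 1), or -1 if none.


(phi U psi) at 0: need smallest j with psi[j]=1 and phi[i]=1 for all i in [0,j).
Scan from step 0:
  step 0: phi=1, psi=0 -> continue
  step 1: phi=1, psi=0 -> continue
  step 2: phi=1, psi=0 -> continue
  step 3: phi=1, psi=0 -> continue
  step 4: psi=1 and phi held for [0,4) -> witness found
Witness step = 4

4


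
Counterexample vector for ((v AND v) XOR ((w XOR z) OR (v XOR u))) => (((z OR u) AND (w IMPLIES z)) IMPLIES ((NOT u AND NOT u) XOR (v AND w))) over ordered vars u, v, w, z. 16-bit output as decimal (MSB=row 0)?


F1 = ((v AND v) XOR ((w XOR z) OR (v XOR u)))
F2 = (((z OR u) AND (w IMPLIES z)) IMPLIES ((NOT u AND NOT u) XOR (v AND w)))
Counterexample to F1=>F2 is where F1=1 and F2=0.
Evaluate each row (bits = u,v,w,z, MSB first):
  row 0 [0000]: F1=0 F2=1 -> F1&~F2 -> 0
  row 1 [0001]: F1=1 F2=1 -> F1&~F2 -> 0
  row 2 [0010]: F1=1 F2=1 -> F1&~F2 -> 0
  row 3 [0011]: F1=0 F2=1 -> F1&~F2 -> 0
  row 4 [0100]: F1=0 F2=1 -> F1&~F2 -> 0
  row 5 [0101]: F1=0 F2=1 -> F1&~F2 -> 0
  row 6 [0110]: F1=0 F2=1 -> F1&~F2 -> 0
  row 7 [0111]: F1=0 F2=0 -> F1&~F2 -> 0
  row 8 [1000]: F1=1 F2=0 -> F1&~F2 -> 1
  row 9 [1001]: F1=1 F2=0 -> F1&~F2 -> 1
  row 10 [1010]: F1=1 F2=1 -> F1&~F2 -> 0
  row 11 [1011]: F1=1 F2=0 -> F1&~F2 -> 1
  row 12 [1100]: F1=1 F2=0 -> F1&~F2 -> 1
  row 13 [1101]: F1=0 F2=0 -> F1&~F2 -> 0
  row 14 [1110]: F1=0 F2=1 -> F1&~F2 -> 0
  row 15 [1111]: F1=1 F2=1 -> F1&~F2 -> 0
Full result column, 4 rows per line (u,v fixed per line; w,z runs 00..11 left to right):
  rows 0-3 [u,v=00]: 0000  = hex 0
  rows 4-7 [u,v=01]: 0000  = hex 0
  rows 8-11 [u,v=10]: 1101  = hex D
  rows 12-15 [u,v=11]: 1000  = hex 8
Counterexample vector (row 0 .. row 15) = 0000000011011000
Output column grouped in 4s = 0000 0000 1101 1000 = 0x00D8
Convert to decimal digit by digit (value = value*16 + digit):
  0 -> 0
  0*16 + 0 = 0
  0*16 + 13 (D) = 13
  13*16 + 8 = 216
Decimal = 216

216


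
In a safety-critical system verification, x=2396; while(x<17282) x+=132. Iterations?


Step 1: x goes from 2396 toward 17282 by 132; the body runs while x<17282, so iterations = ceil((bound-start)/step)
Step 2: Distance=14886
Step 3: ceil(14886/132)=113

113


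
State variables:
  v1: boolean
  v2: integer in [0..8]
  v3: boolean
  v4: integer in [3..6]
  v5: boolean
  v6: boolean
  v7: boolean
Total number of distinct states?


State space = product of domain sizes of all variables.
Domain sizes:
  v1 (boolean): 2
  v2 (integer in [0..8]): 9
  v3 (boolean): 2
  v4 (integer in [3..6]): 4
  v5 (boolean): 2
  v6 (boolean): 2
  v7 (boolean): 2
Product = 2 * 9 * 2 * 4 * 2 * 2 * 2 = 1152

1152
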